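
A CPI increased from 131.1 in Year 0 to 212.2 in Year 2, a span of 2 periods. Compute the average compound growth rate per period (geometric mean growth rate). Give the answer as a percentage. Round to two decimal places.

Growth factor = (212.2/131.1)^(1/2) = (1.618612)^(1/2) = 1.272247
Growth rate = 1.272247 − 1 = 0.272247 = 27.2247%

27.22%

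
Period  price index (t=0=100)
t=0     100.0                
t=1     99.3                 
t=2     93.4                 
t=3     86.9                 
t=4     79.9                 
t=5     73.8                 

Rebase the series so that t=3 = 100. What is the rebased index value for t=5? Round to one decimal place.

Rebased(t=5) = 73.8 / 86.9 × 100 = 84.9252

84.9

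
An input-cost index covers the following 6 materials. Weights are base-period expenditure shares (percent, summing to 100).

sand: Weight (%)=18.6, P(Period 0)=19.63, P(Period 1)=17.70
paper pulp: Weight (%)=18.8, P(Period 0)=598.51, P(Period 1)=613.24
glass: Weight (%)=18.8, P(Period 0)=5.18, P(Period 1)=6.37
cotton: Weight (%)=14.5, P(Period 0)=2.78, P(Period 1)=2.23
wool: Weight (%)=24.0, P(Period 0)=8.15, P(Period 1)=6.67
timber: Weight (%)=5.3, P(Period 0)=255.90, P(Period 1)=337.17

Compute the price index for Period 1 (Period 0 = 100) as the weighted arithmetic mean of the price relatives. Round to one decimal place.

sand: 18.6 × (17.70/19.63) = 18.6 × 0.901681 = 16.7713
paper pulp: 18.8 × (613.24/598.51) = 18.8 × 1.024611 = 19.2627
glass: 18.8 × (6.37/5.18) = 18.8 × 1.229730 = 23.1189
cotton: 14.5 × (2.23/2.78) = 14.5 × 0.802158 = 11.6313
wool: 24.0 × (6.67/8.15) = 24.0 × 0.818405 = 19.6417
timber: 5.3 × (337.17/255.90) = 5.3 × 1.317585 = 6.9832
Index = Σ wᵢ·(p₁ᵢ/p₀ᵢ) = 16.7713 + 19.2627 + 23.1189 + 11.6313 + 19.6417 + 6.9832 = 97.4091

97.4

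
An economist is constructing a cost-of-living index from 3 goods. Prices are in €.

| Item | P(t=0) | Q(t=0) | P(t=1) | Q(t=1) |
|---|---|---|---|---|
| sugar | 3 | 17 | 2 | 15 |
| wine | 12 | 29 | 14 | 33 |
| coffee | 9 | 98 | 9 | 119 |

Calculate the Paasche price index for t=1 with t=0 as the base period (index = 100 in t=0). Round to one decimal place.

Paasche price index uses current-period quantities as weights.
ΣP(t=1)·Q(t=1) = 2×15 + 14×33 + 9×119 = 30 + 462 + 1071 = 1563
ΣP(t=0)·Q(t=1) = 3×15 + 12×33 + 9×119 = 45 + 396 + 1071 = 1512
Index = 1563 / 1512 × 100 = 103.3730

103.4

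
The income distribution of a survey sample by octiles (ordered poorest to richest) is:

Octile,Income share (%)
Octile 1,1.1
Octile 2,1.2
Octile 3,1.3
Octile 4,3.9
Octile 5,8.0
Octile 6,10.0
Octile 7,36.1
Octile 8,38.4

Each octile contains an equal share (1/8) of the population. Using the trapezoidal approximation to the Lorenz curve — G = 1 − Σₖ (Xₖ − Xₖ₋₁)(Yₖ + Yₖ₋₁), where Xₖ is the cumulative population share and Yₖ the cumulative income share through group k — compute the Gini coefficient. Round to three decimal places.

0.582

Cumulative income shares Yₖ: 0.0110, 0.0230, 0.0360, 0.0750, 0.1550, 0.2550, 0.6160, 1.0000
Σ (Xₖ−Xₖ₋₁)(Yₖ+Yₖ₋₁) = (1/8)(0.0110+0.0000) + (1/8)(0.0230+0.0110) + (1/8)(0.0360+0.0230) + (1/8)(0.0750+0.0360) + (1/8)(0.1550+0.0750) + (1/8)(0.2550+0.1550) + (1/8)(0.6160+0.2550) + (1/8)(1.0000+0.6160)
  = 0.0014 + 0.0043 + 0.0074 + 0.0139 + 0.0288 + 0.0513 + 0.1089 + 0.2020 = 0.4178
G = 1 − 0.4178 = 0.5822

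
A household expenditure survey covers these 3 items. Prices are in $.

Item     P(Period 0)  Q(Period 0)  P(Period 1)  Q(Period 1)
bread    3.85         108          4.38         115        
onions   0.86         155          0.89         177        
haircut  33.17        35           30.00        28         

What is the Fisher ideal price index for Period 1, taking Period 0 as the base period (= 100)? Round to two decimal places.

Laspeyres component (base-period weights):
ΣP(Period 1)Q(Period 0) = 4.38×108 + 0.89×155 + 30.00×35 = 473.04 + 137.95 + 1050 = 1660.99
ΣP(Period 0)Q(Period 0) = 3.85×108 + 0.86×155 + 33.17×35 = 415.8 + 133.3 + 1160.95 = 1710.05
L = 1660.99 / 1710.05 × 100 = 97.1311
Paasche component (current-period weights):
ΣP(Period 1)Q(Period 1) = 4.38×115 + 0.89×177 + 30.00×28 = 503.7 + 157.53 + 840 = 1501.23
ΣP(Period 0)Q(Period 1) = 3.85×115 + 0.86×177 + 33.17×28 = 442.75 + 152.22 + 928.76 = 1523.73
P = 1501.23 / 1523.73 × 100 = 98.5234
Fisher = √(L × P) = √(97.1311 × 98.5234) = 97.8247

97.82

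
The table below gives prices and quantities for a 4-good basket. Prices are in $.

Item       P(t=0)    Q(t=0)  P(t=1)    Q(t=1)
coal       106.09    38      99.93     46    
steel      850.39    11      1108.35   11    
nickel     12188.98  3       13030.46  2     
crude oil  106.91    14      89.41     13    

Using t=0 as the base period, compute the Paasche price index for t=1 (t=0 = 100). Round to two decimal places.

110.02

Paasche price index uses current-period quantities as weights.
ΣP(t=1)·Q(t=1) = 99.93×46 + 1108.35×11 + 13030.46×2 + 89.41×13 = 4596.78 + 12191.85 + 26060.92 + 1162.33 = 44011.88
ΣP(t=0)·Q(t=1) = 106.09×46 + 850.39×11 + 12188.98×2 + 106.91×13 = 4880.14 + 9354.29 + 24377.96 + 1389.83 = 40002.22
Index = 44011.88 / 40002.22 × 100 = 110.0236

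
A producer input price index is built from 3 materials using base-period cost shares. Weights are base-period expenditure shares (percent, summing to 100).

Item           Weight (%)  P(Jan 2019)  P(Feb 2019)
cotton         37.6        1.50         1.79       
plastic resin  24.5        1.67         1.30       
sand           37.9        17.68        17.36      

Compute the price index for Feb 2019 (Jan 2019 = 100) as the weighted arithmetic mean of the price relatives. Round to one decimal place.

101.2

cotton: 37.6 × (1.79/1.50) = 37.6 × 1.193333 = 44.8693
plastic resin: 24.5 × (1.30/1.67) = 24.5 × 0.778443 = 19.0719
sand: 37.9 × (17.36/17.68) = 37.9 × 0.981900 = 37.2140
Index = Σ wᵢ·(p₁ᵢ/p₀ᵢ) = 44.8693 + 19.0719 + 37.2140 = 101.1552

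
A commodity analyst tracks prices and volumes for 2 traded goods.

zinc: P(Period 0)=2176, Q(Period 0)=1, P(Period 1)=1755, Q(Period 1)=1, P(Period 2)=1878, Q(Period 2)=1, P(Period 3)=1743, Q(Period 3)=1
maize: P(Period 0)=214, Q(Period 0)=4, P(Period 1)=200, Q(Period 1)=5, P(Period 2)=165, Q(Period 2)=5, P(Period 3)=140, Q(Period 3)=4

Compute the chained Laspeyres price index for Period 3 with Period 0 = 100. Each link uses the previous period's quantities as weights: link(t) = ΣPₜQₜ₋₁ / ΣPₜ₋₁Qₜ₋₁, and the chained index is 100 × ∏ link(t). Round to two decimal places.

74.72

Link Period 0→Period 1:
ΣP(Period 1)Q(Period 0) = 1755×1 + 200×4 = 1755 + 800 = 2555
ΣP(Period 0)Q(Period 0) = 2176×1 + 214×4 = 2176 + 856 = 3032
link = 2555/3032 = 0.842678
Link Period 1→Period 2:
ΣP(Period 2)Q(Period 1) = 1878×1 + 165×5 = 1878 + 825 = 2703
ΣP(Period 1)Q(Period 1) = 1755×1 + 200×5 = 1755 + 1000 = 2755
link = 2703/2755 = 0.981125
Link Period 2→Period 3:
ΣP(Period 3)Q(Period 2) = 1743×1 + 140×5 = 1743 + 700 = 2443
ΣP(Period 2)Q(Period 2) = 1878×1 + 165×5 = 1878 + 825 = 2703
link = 2443/2703 = 0.903811
Chained index = 100 × 0.842678 × 0.981125 × 0.903811 = 74.7246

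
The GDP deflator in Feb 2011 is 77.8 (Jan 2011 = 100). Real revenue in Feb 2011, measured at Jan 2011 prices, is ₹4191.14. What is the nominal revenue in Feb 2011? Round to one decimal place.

3260.7

Nominal = Real × (Index/100) = 4191.14 × (77.8/100)
        = 4191.14 × 0.778 = 3260.7069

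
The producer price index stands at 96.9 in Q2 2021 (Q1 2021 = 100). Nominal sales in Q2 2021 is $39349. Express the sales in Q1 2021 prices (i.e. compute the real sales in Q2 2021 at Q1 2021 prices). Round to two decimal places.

40607.84

Real = Nominal ÷ (Index/100) = 39349 ÷ (96.9/100)
     = 39349 ÷ 0.969 = 40607.8431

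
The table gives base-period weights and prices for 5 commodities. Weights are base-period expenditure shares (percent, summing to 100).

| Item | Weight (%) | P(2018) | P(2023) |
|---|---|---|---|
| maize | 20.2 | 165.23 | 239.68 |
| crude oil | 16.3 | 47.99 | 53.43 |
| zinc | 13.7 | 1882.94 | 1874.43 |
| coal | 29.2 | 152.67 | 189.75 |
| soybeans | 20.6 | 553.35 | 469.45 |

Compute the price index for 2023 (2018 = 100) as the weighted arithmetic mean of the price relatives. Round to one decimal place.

114.9

maize: 20.2 × (239.68/165.23) = 20.2 × 1.450584 = 29.3018
crude oil: 16.3 × (53.43/47.99) = 16.3 × 1.113357 = 18.1477
zinc: 13.7 × (1874.43/1882.94) = 13.7 × 0.995480 = 13.6381
coal: 29.2 × (189.75/152.67) = 29.2 × 1.242877 = 36.2920
soybeans: 20.6 × (469.45/553.35) = 20.6 × 0.848378 = 17.4766
Index = Σ wᵢ·(p₁ᵢ/p₀ᵢ) = 29.3018 + 18.1477 + 13.6381 + 36.2920 + 17.4766 = 114.8562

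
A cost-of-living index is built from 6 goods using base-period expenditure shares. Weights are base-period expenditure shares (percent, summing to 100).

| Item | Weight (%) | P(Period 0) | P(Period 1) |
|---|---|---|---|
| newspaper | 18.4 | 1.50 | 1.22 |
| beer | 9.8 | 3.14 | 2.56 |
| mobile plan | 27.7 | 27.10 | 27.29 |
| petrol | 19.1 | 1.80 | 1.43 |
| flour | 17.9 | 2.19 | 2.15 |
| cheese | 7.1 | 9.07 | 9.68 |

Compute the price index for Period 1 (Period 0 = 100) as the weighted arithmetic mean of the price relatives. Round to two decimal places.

91.17

newspaper: 18.4 × (1.22/1.50) = 18.4 × 0.813333 = 14.9653
beer: 9.8 × (2.56/3.14) = 9.8 × 0.815287 = 7.9898
mobile plan: 27.7 × (27.29/27.10) = 27.7 × 1.007011 = 27.8942
petrol: 19.1 × (1.43/1.80) = 19.1 × 0.794444 = 15.1739
flour: 17.9 × (2.15/2.19) = 17.9 × 0.981735 = 17.5731
cheese: 7.1 × (9.68/9.07) = 7.1 × 1.067255 = 7.5775
Index = Σ wᵢ·(p₁ᵢ/p₀ᵢ) = 14.9653 + 7.9898 + 27.8942 + 15.1739 + 17.5731 + 7.5775 = 91.1738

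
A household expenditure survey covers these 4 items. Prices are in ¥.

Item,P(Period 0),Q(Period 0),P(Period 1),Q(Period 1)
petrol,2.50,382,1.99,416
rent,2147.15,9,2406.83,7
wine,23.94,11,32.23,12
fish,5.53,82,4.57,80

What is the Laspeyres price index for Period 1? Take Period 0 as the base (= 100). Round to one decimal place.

Laspeyres price index uses base-period quantities as weights.
ΣP(Period 1)·Q(Period 0) = 1.99×382 + 2406.83×9 + 32.23×11 + 4.57×82 = 760.18 + 21661.47 + 354.53 + 374.74 = 23150.92
ΣP(Period 0)·Q(Period 0) = 2.50×382 + 2147.15×9 + 23.94×11 + 5.53×82 = 955 + 19324.35 + 263.34 + 453.46 = 20996.15
Index = 23150.92 / 20996.15 × 100 = 110.2627

110.3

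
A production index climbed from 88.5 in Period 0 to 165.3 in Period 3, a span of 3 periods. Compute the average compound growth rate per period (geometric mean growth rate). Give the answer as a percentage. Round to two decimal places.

Growth factor = (165.3/88.5)^(1/3) = (1.867797)^(1/3) = 1.231525
Growth rate = 1.231525 − 1 = 0.231525 = 23.1525%

23.15%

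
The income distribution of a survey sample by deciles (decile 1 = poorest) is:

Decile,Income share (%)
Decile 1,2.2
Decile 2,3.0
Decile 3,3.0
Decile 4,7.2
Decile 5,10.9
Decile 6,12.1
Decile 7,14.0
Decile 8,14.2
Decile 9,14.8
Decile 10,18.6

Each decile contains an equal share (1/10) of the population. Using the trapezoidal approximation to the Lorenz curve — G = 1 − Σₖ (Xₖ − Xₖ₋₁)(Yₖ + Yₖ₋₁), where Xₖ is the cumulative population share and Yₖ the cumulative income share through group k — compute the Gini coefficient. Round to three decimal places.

0.308

Cumulative income shares Yₖ: 0.0220, 0.0520, 0.0820, 0.1540, 0.2630, 0.3840, 0.5240, 0.6660, 0.8140, 1.0000
Σ (Xₖ−Xₖ₋₁)(Yₖ+Yₖ₋₁) = (1/10)(0.0220+0.0000) + (1/10)(0.0520+0.0220) + (1/10)(0.0820+0.0520) + (1/10)(0.1540+0.0820) + (1/10)(0.2630+0.1540) + (1/10)(0.3840+0.2630) + (1/10)(0.5240+0.3840) + (1/10)(0.6660+0.5240) + (1/10)(0.8140+0.6660) + (1/10)(1.0000+0.8140)
  = 0.0022 + 0.0074 + 0.0134 + 0.0236 + 0.0417 + 0.0647 + 0.0908 + 0.1190 + 0.1480 + 0.1814 = 0.6922
G = 1 − 0.6922 = 0.3078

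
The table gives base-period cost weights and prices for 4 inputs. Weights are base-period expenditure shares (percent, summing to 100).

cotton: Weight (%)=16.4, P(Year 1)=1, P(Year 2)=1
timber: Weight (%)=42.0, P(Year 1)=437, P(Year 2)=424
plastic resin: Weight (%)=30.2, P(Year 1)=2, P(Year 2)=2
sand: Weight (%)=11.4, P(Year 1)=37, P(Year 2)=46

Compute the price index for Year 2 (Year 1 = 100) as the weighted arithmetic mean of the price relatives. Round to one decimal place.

101.5

cotton: 16.4 × (1/1) = 16.4 × 1.000000 = 16.4000
timber: 42.0 × (424/437) = 42.0 × 0.970252 = 40.7506
plastic resin: 30.2 × (2/2) = 30.2 × 1.000000 = 30.2000
sand: 11.4 × (46/37) = 11.4 × 1.243243 = 14.1730
Index = Σ wᵢ·(p₁ᵢ/p₀ᵢ) = 16.4000 + 40.7506 + 30.2000 + 14.1730 = 101.5235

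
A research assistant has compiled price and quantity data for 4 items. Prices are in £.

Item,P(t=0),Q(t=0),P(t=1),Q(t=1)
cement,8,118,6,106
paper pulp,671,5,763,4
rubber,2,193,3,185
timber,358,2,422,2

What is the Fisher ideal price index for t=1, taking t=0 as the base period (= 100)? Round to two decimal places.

Laspeyres component (base-period weights):
ΣP(t=1)Q(t=0) = 6×118 + 763×5 + 3×193 + 422×2 = 708 + 3815 + 579 + 844 = 5946
ΣP(t=0)Q(t=0) = 8×118 + 671×5 + 2×193 + 358×2 = 944 + 3355 + 386 + 716 = 5401
L = 5946 / 5401 × 100 = 110.0907
Paasche component (current-period weights):
ΣP(t=1)Q(t=1) = 6×106 + 763×4 + 3×185 + 422×2 = 636 + 3052 + 555 + 844 = 5087
ΣP(t=0)Q(t=1) = 8×106 + 671×4 + 2×185 + 358×2 = 848 + 2684 + 370 + 716 = 4618
P = 5087 / 4618 × 100 = 110.1559
Fisher = √(L × P) = √(110.0907 × 110.1559) = 110.1233

110.12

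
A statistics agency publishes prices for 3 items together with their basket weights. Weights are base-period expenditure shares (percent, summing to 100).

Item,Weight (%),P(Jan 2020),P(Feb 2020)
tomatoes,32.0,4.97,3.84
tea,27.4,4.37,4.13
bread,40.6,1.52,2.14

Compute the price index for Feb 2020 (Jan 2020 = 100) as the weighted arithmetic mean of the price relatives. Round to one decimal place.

107.8

tomatoes: 32.0 × (3.84/4.97) = 32.0 × 0.772636 = 24.7243
tea: 27.4 × (4.13/4.37) = 27.4 × 0.945080 = 25.8952
bread: 40.6 × (2.14/1.52) = 40.6 × 1.407895 = 57.1605
Index = Σ wᵢ·(p₁ᵢ/p₀ᵢ) = 24.7243 + 25.8952 + 57.1605 = 107.7801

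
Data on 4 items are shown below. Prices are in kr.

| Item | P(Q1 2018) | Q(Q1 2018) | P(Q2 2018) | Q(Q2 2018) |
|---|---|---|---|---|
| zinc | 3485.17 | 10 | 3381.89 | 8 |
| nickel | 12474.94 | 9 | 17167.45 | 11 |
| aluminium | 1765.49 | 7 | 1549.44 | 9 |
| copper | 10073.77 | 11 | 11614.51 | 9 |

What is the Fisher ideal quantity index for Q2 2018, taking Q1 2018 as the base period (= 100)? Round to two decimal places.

Laspeyres component (base-period weights):
ΣP(Q1 2018)Q(Q2 2018) = 3485.17×8 + 12474.94×11 + 1765.49×9 + 10073.77×9 = 27881.36 + 137224.34 + 15889.41 + 90663.93 = 271659.04
ΣP(Q1 2018)Q(Q1 2018) = 3485.17×10 + 12474.94×9 + 1765.49×7 + 10073.77×11 = 34851.7 + 112274.46 + 12358.43 + 110811.47 = 270296.06
L = 271659.04 / 270296.06 × 100 = 100.5043
Paasche component (current-period weights):
ΣP(Q2 2018)Q(Q2 2018) = 3381.89×8 + 17167.45×11 + 1549.44×9 + 11614.51×9 = 27055.12 + 188841.95 + 13944.96 + 104530.59 = 334372.62
ΣP(Q2 2018)Q(Q1 2018) = 3381.89×10 + 17167.45×9 + 1549.44×7 + 11614.51×11 = 33818.9 + 154507.05 + 10846.08 + 127759.61 = 326931.64
P = 334372.62 / 326931.64 × 100 = 102.2760
Fisher = √(L × P) = √(100.5043 × 102.2760) = 101.3863

101.39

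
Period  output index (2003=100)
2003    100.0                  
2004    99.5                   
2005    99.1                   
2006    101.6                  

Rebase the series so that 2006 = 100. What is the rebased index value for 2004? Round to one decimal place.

97.9

Rebased(2004) = 99.5 / 101.6 × 100 = 97.9331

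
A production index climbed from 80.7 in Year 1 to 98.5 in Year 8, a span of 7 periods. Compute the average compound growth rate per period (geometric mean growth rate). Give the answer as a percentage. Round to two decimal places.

2.89%

Growth factor = (98.5/80.7)^(1/7) = (1.220570)^(1/7) = 1.028883
Growth rate = 1.028883 − 1 = 0.028883 = 2.8883%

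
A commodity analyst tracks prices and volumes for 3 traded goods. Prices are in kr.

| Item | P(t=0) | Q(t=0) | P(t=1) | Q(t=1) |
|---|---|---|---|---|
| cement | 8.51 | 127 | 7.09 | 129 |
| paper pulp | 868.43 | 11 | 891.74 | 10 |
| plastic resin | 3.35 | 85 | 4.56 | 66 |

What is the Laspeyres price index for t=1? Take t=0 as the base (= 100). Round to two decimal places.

101.64

Laspeyres price index uses base-period quantities as weights.
ΣP(t=1)·Q(t=0) = 7.09×127 + 891.74×11 + 4.56×85 = 900.43 + 9809.14 + 387.6 = 11097.17
ΣP(t=0)·Q(t=0) = 8.51×127 + 868.43×11 + 3.35×85 = 1080.77 + 9552.73 + 284.75 = 10918.25
Index = 11097.17 / 10918.25 × 100 = 101.6387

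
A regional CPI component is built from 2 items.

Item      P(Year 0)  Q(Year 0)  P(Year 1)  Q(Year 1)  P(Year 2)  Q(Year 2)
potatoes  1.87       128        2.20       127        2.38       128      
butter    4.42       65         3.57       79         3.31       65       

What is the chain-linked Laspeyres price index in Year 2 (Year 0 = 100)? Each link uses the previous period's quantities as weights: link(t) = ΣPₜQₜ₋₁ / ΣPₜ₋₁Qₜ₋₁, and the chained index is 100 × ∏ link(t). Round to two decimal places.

Link Year 0→Year 1:
ΣP(Year 1)Q(Year 0) = 2.20×128 + 3.57×65 = 281.6 + 232.05 = 513.65
ΣP(Year 0)Q(Year 0) = 1.87×128 + 4.42×65 = 239.36 + 287.3 = 526.66
link = 513.65/526.66 = 0.975297
Link Year 1→Year 2:
ΣP(Year 2)Q(Year 1) = 2.38×127 + 3.31×79 = 302.26 + 261.49 = 563.75
ΣP(Year 1)Q(Year 1) = 2.20×127 + 3.57×79 = 279.4 + 282.03 = 561.43
link = 563.75/561.43 = 1.004132
Chained index = 100 × 0.975297 × 1.004132 = 97.9327

97.93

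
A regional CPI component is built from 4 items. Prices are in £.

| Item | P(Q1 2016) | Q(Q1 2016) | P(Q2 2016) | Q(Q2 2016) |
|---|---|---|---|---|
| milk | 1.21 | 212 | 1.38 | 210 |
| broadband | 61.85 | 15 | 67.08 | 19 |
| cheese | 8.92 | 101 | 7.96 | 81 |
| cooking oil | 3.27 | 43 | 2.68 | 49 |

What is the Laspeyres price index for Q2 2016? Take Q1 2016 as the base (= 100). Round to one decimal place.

Laspeyres price index uses base-period quantities as weights.
ΣP(Q2 2016)·Q(Q1 2016) = 1.38×212 + 67.08×15 + 7.96×101 + 2.68×43 = 292.56 + 1006.2 + 803.96 + 115.24 = 2217.96
ΣP(Q1 2016)·Q(Q1 2016) = 1.21×212 + 61.85×15 + 8.92×101 + 3.27×43 = 256.52 + 927.75 + 900.92 + 140.61 = 2225.8
Index = 2217.96 / 2225.8 × 100 = 99.6478

99.6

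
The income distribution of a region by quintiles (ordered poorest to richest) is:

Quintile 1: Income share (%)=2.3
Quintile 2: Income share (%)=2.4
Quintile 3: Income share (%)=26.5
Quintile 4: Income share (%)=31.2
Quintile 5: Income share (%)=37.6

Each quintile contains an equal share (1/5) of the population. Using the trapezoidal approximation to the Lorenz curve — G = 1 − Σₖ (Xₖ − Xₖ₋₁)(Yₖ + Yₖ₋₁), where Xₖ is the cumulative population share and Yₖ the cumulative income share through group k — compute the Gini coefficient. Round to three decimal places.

Cumulative income shares Yₖ: 0.0230, 0.0470, 0.3120, 0.6240, 1.0000
Σ (Xₖ−Xₖ₋₁)(Yₖ+Yₖ₋₁) = (1/5)(0.0230+0.0000) + (1/5)(0.0470+0.0230) + (1/5)(0.3120+0.0470) + (1/5)(0.6240+0.3120) + (1/5)(1.0000+0.6240)
  = 0.0046 + 0.0140 + 0.0718 + 0.1872 + 0.3248 = 0.6024
G = 1 − 0.6024 = 0.3976

0.398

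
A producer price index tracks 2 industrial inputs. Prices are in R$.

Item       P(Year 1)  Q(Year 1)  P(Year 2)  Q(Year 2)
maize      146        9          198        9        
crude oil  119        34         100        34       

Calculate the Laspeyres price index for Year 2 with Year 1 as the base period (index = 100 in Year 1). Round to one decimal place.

96.7

Laspeyres price index uses base-period quantities as weights.
ΣP(Year 2)·Q(Year 1) = 198×9 + 100×34 = 1782 + 3400 = 5182
ΣP(Year 1)·Q(Year 1) = 146×9 + 119×34 = 1314 + 4046 = 5360
Index = 5182 / 5360 × 100 = 96.6791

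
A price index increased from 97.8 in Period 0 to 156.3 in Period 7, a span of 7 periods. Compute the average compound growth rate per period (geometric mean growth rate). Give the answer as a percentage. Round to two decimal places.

Growth factor = (156.3/97.8)^(1/7) = (1.598160)^(1/7) = 1.069273
Growth rate = 1.069273 − 1 = 0.069273 = 6.9273%

6.93%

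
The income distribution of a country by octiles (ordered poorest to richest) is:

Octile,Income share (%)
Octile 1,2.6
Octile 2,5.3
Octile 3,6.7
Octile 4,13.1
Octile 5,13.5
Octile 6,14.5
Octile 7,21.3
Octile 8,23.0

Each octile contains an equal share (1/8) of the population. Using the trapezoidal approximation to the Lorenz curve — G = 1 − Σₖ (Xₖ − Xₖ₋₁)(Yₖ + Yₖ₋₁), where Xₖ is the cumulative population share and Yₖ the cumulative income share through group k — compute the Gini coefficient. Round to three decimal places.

0.308

Cumulative income shares Yₖ: 0.0260, 0.0790, 0.1460, 0.2770, 0.4120, 0.5570, 0.7700, 1.0000
Σ (Xₖ−Xₖ₋₁)(Yₖ+Yₖ₋₁) = (1/8)(0.0260+0.0000) + (1/8)(0.0790+0.0260) + (1/8)(0.1460+0.0790) + (1/8)(0.2770+0.1460) + (1/8)(0.4120+0.2770) + (1/8)(0.5570+0.4120) + (1/8)(0.7700+0.5570) + (1/8)(1.0000+0.7700)
  = 0.0033 + 0.0131 + 0.0281 + 0.0529 + 0.0861 + 0.1211 + 0.1659 + 0.2213 = 0.6917
G = 1 − 0.6917 = 0.3083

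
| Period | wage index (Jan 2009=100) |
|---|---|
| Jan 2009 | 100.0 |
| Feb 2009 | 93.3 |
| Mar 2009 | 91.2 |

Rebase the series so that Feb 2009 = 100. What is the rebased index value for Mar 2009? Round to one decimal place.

Rebased(Mar 2009) = 91.2 / 93.3 × 100 = 97.7492

97.7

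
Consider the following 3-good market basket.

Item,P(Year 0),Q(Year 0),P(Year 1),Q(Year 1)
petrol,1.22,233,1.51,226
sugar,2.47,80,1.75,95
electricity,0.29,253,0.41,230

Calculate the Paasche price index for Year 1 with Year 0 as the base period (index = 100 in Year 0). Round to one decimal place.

Paasche price index uses current-period quantities as weights.
ΣP(Year 1)·Q(Year 1) = 1.51×226 + 1.75×95 + 0.41×230 = 341.26 + 166.25 + 94.3 = 601.81
ΣP(Year 0)·Q(Year 1) = 1.22×226 + 2.47×95 + 0.29×230 = 275.72 + 234.65 + 66.7 = 577.07
Index = 601.81 / 577.07 × 100 = 104.2872

104.3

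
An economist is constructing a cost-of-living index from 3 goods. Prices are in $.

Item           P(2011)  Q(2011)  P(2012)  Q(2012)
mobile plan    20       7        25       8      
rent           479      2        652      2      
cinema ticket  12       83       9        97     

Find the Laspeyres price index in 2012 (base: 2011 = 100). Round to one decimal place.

106.3

Laspeyres price index uses base-period quantities as weights.
ΣP(2012)·Q(2011) = 25×7 + 652×2 + 9×83 = 175 + 1304 + 747 = 2226
ΣP(2011)·Q(2011) = 20×7 + 479×2 + 12×83 = 140 + 958 + 996 = 2094
Index = 2226 / 2094 × 100 = 106.3037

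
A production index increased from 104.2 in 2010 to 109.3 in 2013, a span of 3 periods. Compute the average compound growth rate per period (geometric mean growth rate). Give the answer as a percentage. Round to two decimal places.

1.61%

Growth factor = (109.3/104.2)^(1/3) = (1.048944)^(1/3) = 1.016056
Growth rate = 1.016056 − 1 = 0.016056 = 1.6056%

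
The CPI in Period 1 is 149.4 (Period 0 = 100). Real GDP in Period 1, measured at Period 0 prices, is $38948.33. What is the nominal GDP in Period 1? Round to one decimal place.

Nominal = Real × (Index/100) = 38948.33 × (149.4/100)
        = 38948.33 × 1.494 = 58188.8050

58188.8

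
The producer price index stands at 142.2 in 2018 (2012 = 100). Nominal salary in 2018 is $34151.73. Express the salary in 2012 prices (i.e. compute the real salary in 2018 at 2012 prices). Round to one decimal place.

Real = Nominal ÷ (Index/100) = 34151.73 ÷ (142.2/100)
     = 34151.73 ÷ 1.422 = 24016.6878

24016.7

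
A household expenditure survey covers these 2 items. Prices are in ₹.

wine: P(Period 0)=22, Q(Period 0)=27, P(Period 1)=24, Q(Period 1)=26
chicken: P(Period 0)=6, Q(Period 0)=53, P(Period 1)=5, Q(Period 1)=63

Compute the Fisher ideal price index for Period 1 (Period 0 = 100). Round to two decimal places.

99.47

Laspeyres component (base-period weights):
ΣP(Period 1)Q(Period 0) = 24×27 + 5×53 = 648 + 265 = 913
ΣP(Period 0)Q(Period 0) = 22×27 + 6×53 = 594 + 318 = 912
L = 913 / 912 × 100 = 100.1096
Paasche component (current-period weights):
ΣP(Period 1)Q(Period 1) = 24×26 + 5×63 = 624 + 315 = 939
ΣP(Period 0)Q(Period 1) = 22×26 + 6×63 = 572 + 378 = 950
P = 939 / 950 × 100 = 98.8421
Fisher = √(L × P) = √(100.1096 × 98.8421) = 99.4739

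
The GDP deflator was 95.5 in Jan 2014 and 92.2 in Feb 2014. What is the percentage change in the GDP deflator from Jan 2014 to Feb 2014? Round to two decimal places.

-3.46%

Change = (92.2 − 95.5) / 95.5 × 100
       = -3.3 / 95.5 × 100 = -3.4555%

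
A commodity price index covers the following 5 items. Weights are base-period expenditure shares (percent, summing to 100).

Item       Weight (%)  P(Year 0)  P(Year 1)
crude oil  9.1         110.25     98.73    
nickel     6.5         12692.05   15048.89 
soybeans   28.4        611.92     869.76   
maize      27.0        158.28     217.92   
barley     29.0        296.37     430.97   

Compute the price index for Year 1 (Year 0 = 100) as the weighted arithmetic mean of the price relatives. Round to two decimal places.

135.57

crude oil: 9.1 × (98.73/110.25) = 9.1 × 0.895510 = 8.1491
nickel: 6.5 × (15048.89/12692.05) = 6.5 × 1.185694 = 7.7070
soybeans: 28.4 × (869.76/611.92) = 28.4 × 1.421362 = 40.3667
maize: 27.0 × (217.92/158.28) = 27.0 × 1.376801 = 37.1736
barley: 29.0 × (430.97/296.37) = 29.0 × 1.454162 = 42.1707
Index = Σ wᵢ·(p₁ᵢ/p₀ᵢ) = 8.1491 + 7.7070 + 40.3667 + 37.1736 + 42.1707 = 135.5672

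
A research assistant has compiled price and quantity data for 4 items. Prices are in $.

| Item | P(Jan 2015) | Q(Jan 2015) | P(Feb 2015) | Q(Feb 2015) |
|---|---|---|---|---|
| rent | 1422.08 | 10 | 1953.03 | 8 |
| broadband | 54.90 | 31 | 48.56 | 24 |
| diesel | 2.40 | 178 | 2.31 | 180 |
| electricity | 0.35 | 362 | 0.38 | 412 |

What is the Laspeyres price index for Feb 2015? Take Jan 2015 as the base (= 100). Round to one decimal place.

131.0

Laspeyres price index uses base-period quantities as weights.
ΣP(Feb 2015)·Q(Jan 2015) = 1953.03×10 + 48.56×31 + 2.31×178 + 0.38×362 = 19530.3 + 1505.36 + 411.18 + 137.56 = 21584.4
ΣP(Jan 2015)·Q(Jan 2015) = 1422.08×10 + 54.90×31 + 2.40×178 + 0.35×362 = 14220.8 + 1701.9 + 427.2 + 126.7 = 16476.6
Index = 21584.4 / 16476.6 × 100 = 131.0003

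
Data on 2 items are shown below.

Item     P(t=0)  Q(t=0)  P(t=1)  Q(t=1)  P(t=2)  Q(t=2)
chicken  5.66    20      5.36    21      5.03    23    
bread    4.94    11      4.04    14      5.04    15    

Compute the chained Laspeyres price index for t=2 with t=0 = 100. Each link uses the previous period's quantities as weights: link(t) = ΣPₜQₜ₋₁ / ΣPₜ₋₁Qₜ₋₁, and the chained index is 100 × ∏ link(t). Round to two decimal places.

94.29

Link t=0→t=1:
ΣP(t=1)Q(t=0) = 5.36×20 + 4.04×11 = 107.2 + 44.44 = 151.64
ΣP(t=0)Q(t=0) = 5.66×20 + 4.94×11 = 113.2 + 54.34 = 167.54
link = 151.64/167.54 = 0.905097
Link t=1→t=2:
ΣP(t=2)Q(t=1) = 5.03×21 + 5.04×14 = 105.63 + 70.56 = 176.19
ΣP(t=1)Q(t=1) = 5.36×21 + 4.04×14 = 112.56 + 56.56 = 169.12
link = 176.19/169.12 = 1.041805
Chained index = 100 × 0.905097 × 1.041805 = 94.2935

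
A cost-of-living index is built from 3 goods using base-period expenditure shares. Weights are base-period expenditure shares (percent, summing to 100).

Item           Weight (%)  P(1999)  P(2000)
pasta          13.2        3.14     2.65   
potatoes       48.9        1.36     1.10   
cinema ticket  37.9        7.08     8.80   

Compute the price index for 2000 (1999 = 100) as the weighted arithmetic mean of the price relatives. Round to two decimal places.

pasta: 13.2 × (2.65/3.14) = 13.2 × 0.843949 = 11.1401
potatoes: 48.9 × (1.10/1.36) = 48.9 × 0.808824 = 39.5515
cinema ticket: 37.9 × (8.80/7.08) = 37.9 × 1.242938 = 47.1073
Index = Σ wᵢ·(p₁ᵢ/p₀ᵢ) = 11.1401 + 39.5515 + 47.1073 = 97.7989

97.80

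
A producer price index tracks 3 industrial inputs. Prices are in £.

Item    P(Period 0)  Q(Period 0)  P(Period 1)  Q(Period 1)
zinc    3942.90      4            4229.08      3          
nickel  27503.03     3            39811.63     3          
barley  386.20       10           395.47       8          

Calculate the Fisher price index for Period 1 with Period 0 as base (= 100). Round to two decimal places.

138.11

Laspeyres component (base-period weights):
ΣP(Period 1)Q(Period 0) = 4229.08×4 + 39811.63×3 + 395.47×10 = 16916.32 + 119434.89 + 3954.7 = 140305.91
ΣP(Period 0)Q(Period 0) = 3942.90×4 + 27503.03×3 + 386.20×10 = 15771.6 + 82509.09 + 3862 = 102142.69
L = 140305.91 / 102142.69 × 100 = 137.3627
Paasche component (current-period weights):
ΣP(Period 1)Q(Period 1) = 4229.08×3 + 39811.63×3 + 395.47×8 = 12687.24 + 119434.89 + 3163.76 = 135285.89
ΣP(Period 0)Q(Period 1) = 3942.90×3 + 27503.03×3 + 386.20×8 = 11828.7 + 82509.09 + 3089.6 = 97427.39
P = 135285.89 / 97427.39 × 100 = 138.8582
Fisher = √(L × P) = √(137.3627 × 138.8582) = 138.1084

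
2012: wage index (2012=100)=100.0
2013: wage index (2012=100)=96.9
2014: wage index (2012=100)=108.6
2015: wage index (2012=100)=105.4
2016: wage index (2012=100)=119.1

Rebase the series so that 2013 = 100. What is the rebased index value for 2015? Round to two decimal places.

108.77

Rebased(2015) = 105.4 / 96.9 × 100 = 108.7719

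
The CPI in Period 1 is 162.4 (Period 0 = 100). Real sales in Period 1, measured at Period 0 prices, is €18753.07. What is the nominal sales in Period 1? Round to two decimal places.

30454.99

Nominal = Real × (Index/100) = 18753.07 × (162.4/100)
        = 18753.07 × 1.624 = 30454.9857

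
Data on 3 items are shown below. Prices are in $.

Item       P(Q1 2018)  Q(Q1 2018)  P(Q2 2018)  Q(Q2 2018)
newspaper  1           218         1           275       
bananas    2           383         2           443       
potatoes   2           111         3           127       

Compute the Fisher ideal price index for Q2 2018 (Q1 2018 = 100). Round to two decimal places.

109.09

Laspeyres component (base-period weights):
ΣP(Q2 2018)Q(Q1 2018) = 1×218 + 2×383 + 3×111 = 218 + 766 + 333 = 1317
ΣP(Q1 2018)Q(Q1 2018) = 1×218 + 2×383 + 2×111 = 218 + 766 + 222 = 1206
L = 1317 / 1206 × 100 = 109.2040
Paasche component (current-period weights):
ΣP(Q2 2018)Q(Q2 2018) = 1×275 + 2×443 + 3×127 = 275 + 886 + 381 = 1542
ΣP(Q1 2018)Q(Q2 2018) = 1×275 + 2×443 + 2×127 = 275 + 886 + 254 = 1415
P = 1542 / 1415 × 100 = 108.9753
Fisher = √(L × P) = √(109.2040 × 108.9753) = 109.0896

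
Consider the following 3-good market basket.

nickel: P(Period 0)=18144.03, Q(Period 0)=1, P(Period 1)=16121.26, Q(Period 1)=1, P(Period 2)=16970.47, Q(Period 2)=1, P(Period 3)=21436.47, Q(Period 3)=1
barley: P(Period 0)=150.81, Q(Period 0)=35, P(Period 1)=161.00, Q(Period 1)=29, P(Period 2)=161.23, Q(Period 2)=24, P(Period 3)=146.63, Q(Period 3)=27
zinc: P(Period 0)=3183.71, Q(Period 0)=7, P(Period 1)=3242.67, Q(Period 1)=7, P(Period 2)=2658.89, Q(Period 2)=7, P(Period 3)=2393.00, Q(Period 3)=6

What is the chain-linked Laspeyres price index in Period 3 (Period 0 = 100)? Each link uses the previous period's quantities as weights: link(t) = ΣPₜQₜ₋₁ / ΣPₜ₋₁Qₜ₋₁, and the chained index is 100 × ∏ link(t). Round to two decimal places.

95.18

Link Period 0→Period 1:
ΣP(Period 1)Q(Period 0) = 16121.26×1 + 161.00×35 + 3242.67×7 = 16121.26 + 5635 + 22698.69 = 44454.95
ΣP(Period 0)Q(Period 0) = 18144.03×1 + 150.81×35 + 3183.71×7 = 18144.03 + 5278.35 + 22285.97 = 45708.35
link = 44454.95/45708.35 = 0.972578
Link Period 1→Period 2:
ΣP(Period 2)Q(Period 1) = 16970.47×1 + 161.23×29 + 2658.89×7 = 16970.47 + 4675.67 + 18612.23 = 40258.37
ΣP(Period 1)Q(Period 1) = 16121.26×1 + 161.00×29 + 3242.67×7 = 16121.26 + 4669 + 22698.69 = 43488.95
link = 40258.37/43488.95 = 0.925715
Link Period 2→Period 3:
ΣP(Period 3)Q(Period 2) = 21436.47×1 + 146.63×24 + 2393.00×7 = 21436.47 + 3519.12 + 16751 = 41706.59
ΣP(Period 2)Q(Period 2) = 16970.47×1 + 161.23×24 + 2658.89×7 = 16970.47 + 3869.52 + 18612.23 = 39452.22
link = 41706.59/39452.22 = 1.057142
Chained index = 100 × 0.972578 × 0.925715 × 1.057142 = 95.1777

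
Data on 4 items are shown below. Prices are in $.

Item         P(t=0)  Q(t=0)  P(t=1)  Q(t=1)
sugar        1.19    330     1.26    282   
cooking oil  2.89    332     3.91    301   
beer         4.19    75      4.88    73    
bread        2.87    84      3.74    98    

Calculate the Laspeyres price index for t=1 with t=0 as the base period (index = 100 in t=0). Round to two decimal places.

Laspeyres price index uses base-period quantities as weights.
ΣP(t=1)·Q(t=0) = 1.26×330 + 3.91×332 + 4.88×75 + 3.74×84 = 415.8 + 1298.12 + 366 + 314.16 = 2394.08
ΣP(t=0)·Q(t=0) = 1.19×330 + 2.89×332 + 4.19×75 + 2.87×84 = 392.7 + 959.48 + 314.25 + 241.08 = 1907.51
Index = 2394.08 / 1907.51 × 100 = 125.5081

125.51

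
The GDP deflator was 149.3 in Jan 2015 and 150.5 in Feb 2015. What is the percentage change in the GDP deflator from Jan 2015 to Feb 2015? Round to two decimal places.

Change = (150.5 − 149.3) / 149.3 × 100
       = 1.2 / 149.3 × 100 = 0.8038%

0.80%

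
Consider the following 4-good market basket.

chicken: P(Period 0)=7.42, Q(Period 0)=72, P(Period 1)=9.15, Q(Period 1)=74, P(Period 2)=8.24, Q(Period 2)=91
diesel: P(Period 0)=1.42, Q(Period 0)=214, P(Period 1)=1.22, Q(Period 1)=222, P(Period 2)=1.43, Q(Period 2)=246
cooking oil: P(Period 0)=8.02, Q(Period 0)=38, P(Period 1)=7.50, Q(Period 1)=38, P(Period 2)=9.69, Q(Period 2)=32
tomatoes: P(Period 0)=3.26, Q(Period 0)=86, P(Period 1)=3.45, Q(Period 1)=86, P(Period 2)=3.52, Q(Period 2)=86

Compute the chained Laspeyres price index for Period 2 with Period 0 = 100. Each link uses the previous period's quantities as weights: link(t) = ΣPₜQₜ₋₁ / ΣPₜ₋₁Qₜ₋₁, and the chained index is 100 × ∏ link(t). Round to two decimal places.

110.23

Link Period 0→Period 1:
ΣP(Period 1)Q(Period 0) = 9.15×72 + 1.22×214 + 7.50×38 + 3.45×86 = 658.8 + 261.08 + 285 + 296.7 = 1501.58
ΣP(Period 0)Q(Period 0) = 7.42×72 + 1.42×214 + 8.02×38 + 3.26×86 = 534.24 + 303.88 + 304.76 + 280.36 = 1423.24
link = 1501.58/1423.24 = 1.055043
Link Period 1→Period 2:
ΣP(Period 2)Q(Period 1) = 8.24×74 + 1.43×222 + 9.69×38 + 3.52×86 = 609.76 + 317.46 + 368.22 + 302.72 = 1598.16
ΣP(Period 1)Q(Period 1) = 9.15×74 + 1.22×222 + 7.50×38 + 3.45×86 = 677.1 + 270.84 + 285 + 296.7 = 1529.64
link = 1598.16/1529.64 = 1.044795
Chained index = 100 × 1.055043 × 1.044795 = 110.2304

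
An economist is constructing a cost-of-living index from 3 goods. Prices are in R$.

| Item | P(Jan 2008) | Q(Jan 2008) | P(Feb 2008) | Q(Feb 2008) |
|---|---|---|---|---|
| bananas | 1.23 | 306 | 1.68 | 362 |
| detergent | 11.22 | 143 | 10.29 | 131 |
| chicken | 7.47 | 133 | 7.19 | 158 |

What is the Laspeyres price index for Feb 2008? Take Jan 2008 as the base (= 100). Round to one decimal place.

98.9

Laspeyres price index uses base-period quantities as weights.
ΣP(Feb 2008)·Q(Jan 2008) = 1.68×306 + 10.29×143 + 7.19×133 = 514.08 + 1471.47 + 956.27 = 2941.82
ΣP(Jan 2008)·Q(Jan 2008) = 1.23×306 + 11.22×143 + 7.47×133 = 376.38 + 1604.46 + 993.51 = 2974.35
Index = 2941.82 / 2974.35 × 100 = 98.9063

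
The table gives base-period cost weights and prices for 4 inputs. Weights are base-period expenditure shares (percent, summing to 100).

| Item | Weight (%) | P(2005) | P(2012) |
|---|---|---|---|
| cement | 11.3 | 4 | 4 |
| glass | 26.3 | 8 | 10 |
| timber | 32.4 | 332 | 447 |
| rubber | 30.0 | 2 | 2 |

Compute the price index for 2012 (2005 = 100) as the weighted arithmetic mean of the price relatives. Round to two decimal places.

117.80

cement: 11.3 × (4/4) = 11.3 × 1.000000 = 11.3000
glass: 26.3 × (10/8) = 26.3 × 1.250000 = 32.8750
timber: 32.4 × (447/332) = 32.4 × 1.346386 = 43.6229
rubber: 30.0 × (2/2) = 30.0 × 1.000000 = 30.0000
Index = Σ wᵢ·(p₁ᵢ/p₀ᵢ) = 11.3000 + 32.8750 + 43.6229 + 30.0000 = 117.7979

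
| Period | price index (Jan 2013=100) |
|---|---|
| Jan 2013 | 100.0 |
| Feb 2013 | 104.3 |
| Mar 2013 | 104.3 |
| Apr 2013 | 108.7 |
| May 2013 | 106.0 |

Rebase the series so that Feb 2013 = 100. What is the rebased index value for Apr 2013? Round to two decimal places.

104.22

Rebased(Apr 2013) = 108.7 / 104.3 × 100 = 104.2186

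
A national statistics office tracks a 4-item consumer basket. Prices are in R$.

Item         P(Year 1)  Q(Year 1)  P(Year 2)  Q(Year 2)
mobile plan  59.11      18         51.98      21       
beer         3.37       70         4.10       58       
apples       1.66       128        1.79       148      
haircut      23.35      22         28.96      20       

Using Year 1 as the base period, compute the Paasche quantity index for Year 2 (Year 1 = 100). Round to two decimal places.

104.05

Paasche quantity index uses current-period prices as weights.
ΣP(Year 2)·Q(Year 2) = 51.98×21 + 4.10×58 + 1.79×148 + 28.96×20 = 1091.58 + 237.8 + 264.92 + 579.2 = 2173.5
ΣP(Year 2)·Q(Year 1) = 51.98×18 + 4.10×70 + 1.79×128 + 28.96×22 = 935.64 + 287 + 229.12 + 637.12 = 2088.88
Index = 2173.5 / 2088.88 × 100 = 104.0510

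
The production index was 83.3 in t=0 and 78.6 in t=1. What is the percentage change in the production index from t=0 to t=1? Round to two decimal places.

Change = (78.6 − 83.3) / 83.3 × 100
       = -4.7 / 83.3 × 100 = -5.6423%

-5.64%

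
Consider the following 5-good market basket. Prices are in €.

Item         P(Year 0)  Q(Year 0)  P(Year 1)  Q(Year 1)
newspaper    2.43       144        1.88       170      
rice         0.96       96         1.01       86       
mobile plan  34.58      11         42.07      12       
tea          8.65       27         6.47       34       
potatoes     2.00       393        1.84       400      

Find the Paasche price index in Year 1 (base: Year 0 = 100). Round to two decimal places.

93.14

Paasche price index uses current-period quantities as weights.
ΣP(Year 1)·Q(Year 1) = 1.88×170 + 1.01×86 + 42.07×12 + 6.47×34 + 1.84×400 = 319.6 + 86.86 + 504.84 + 219.98 + 736 = 1867.28
ΣP(Year 0)·Q(Year 1) = 2.43×170 + 0.96×86 + 34.58×12 + 8.65×34 + 2.00×400 = 413.1 + 82.56 + 414.96 + 294.1 + 800 = 2004.72
Index = 1867.28 / 2004.72 × 100 = 93.1442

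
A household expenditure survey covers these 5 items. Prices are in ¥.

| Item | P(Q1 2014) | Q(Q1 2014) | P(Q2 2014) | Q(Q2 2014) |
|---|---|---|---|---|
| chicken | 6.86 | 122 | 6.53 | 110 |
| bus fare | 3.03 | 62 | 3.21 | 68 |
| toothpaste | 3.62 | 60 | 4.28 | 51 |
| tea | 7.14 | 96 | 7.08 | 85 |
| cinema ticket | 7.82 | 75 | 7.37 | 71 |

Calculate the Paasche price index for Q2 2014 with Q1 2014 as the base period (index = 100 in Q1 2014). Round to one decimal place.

Paasche price index uses current-period quantities as weights.
ΣP(Q2 2014)·Q(Q2 2014) = 6.53×110 + 3.21×68 + 4.28×51 + 7.08×85 + 7.37×71 = 718.3 + 218.28 + 218.28 + 601.8 + 523.27 = 2279.93
ΣP(Q1 2014)·Q(Q2 2014) = 6.86×110 + 3.03×68 + 3.62×51 + 7.14×85 + 7.82×71 = 754.6 + 206.04 + 184.62 + 606.9 + 555.22 = 2307.38
Index = 2279.93 / 2307.38 × 100 = 98.8103

98.8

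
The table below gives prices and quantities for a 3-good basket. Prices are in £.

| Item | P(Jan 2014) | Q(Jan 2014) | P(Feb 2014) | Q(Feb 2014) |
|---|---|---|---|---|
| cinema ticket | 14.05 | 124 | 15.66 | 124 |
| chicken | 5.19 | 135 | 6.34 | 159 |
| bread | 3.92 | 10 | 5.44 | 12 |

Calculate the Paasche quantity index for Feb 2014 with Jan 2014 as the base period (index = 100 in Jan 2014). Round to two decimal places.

105.72

Paasche quantity index uses current-period prices as weights.
ΣP(Feb 2014)·Q(Feb 2014) = 15.66×124 + 6.34×159 + 5.44×12 = 1941.84 + 1008.06 + 65.28 = 3015.18
ΣP(Feb 2014)·Q(Jan 2014) = 15.66×124 + 6.34×135 + 5.44×10 = 1941.84 + 855.9 + 54.4 = 2852.14
Index = 3015.18 / 2852.14 × 100 = 105.7164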